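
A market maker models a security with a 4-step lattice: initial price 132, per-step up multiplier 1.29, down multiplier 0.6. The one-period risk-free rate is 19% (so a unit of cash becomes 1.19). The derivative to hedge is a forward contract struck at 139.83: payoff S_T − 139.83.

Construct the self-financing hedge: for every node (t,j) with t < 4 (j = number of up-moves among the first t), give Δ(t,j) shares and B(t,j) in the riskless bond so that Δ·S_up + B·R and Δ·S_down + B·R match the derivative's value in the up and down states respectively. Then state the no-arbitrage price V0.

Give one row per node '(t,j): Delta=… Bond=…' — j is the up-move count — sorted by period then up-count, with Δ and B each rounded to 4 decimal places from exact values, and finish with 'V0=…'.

(0,0): Delta=1.0000 Bond=-69.7289
(1,0): Delta=1.0000 Bond=-82.9773
(1,1): Delta=1.0000 Bond=-82.9773
(2,0): Delta=1.0000 Bond=-98.7430
(2,1): Delta=1.0000 Bond=-98.7430
(2,2): Delta=1.0000 Bond=-98.7430
(3,0): Delta=1.0000 Bond=-117.5042
(3,1): Delta=1.0000 Bond=-117.5042
(3,2): Delta=1.0000 Bond=-117.5042
(3,3): Delta=1.0000 Bond=-117.5042
V0=62.2711

Under the risk-neutral measure, an up-move has probability p* = (R−d)/(u−d) = 0.8551 and values discount at R = 1.19.
Terminal values V(4,·): V(4,0)=-122.7228, V(4,1)=-103.0495, V(4,2)=-60.7520, V(4,3)=30.1878, V(4,4)=225.7082
Node (3,0) S=28.5120: V=(p*·-103.0495+(1−p*)·-122.7228)/1.19=-88.9922; Δ=(-103.0495−-122.7228)/(36.7805−17.1072)=1.0000; B=V−Δ·S=-117.5042
Node (3,1) S=61.3008: V=(p*·-60.7520+(1−p*)·-103.0495)/1.19=-56.2034; Δ=(-60.7520−-103.0495)/(79.0780−36.7805)=1.0000; B=V−Δ·S=-117.5042
Node (3,2) S=131.7967: V=(p*·30.1878+(1−p*)·-60.7520)/1.19=14.2925; Δ=(30.1878−-60.7520)/(170.0178−79.0780)=1.0000; B=V−Δ·S=-117.5042
Node (3,3) S=283.3629: V=(p*·225.7082+(1−p*)·30.1878)/1.19=165.8587; Δ=(225.7082−30.1878)/(365.5382−170.0178)=1.0000; B=V−Δ·S=-117.5042
Node (2,0) S=47.5200: V=(p*·-56.2034+(1−p*)·-88.9922)/1.19=-51.2230; Δ=(-56.2034−-88.9922)/(61.3008−28.5120)=1.0000; B=V−Δ·S=-98.7430
Node (2,1) S=102.1680: V=(p*·14.2925+(1−p*)·-56.2034)/1.19=3.4250; Δ=(14.2925−-56.2034)/(131.7967−61.3008)=1.0000; B=V−Δ·S=-98.7430
Node (2,2) S=219.6612: V=(p*·165.8587+(1−p*)·14.2925)/1.19=120.9182; Δ=(165.8587−14.2925)/(283.3629−131.7967)=1.0000; B=V−Δ·S=-98.7430
Node (1,0) S=79.2000: V=(p*·3.4250+(1−p*)·-51.2230)/1.19=-3.7773; Δ=(3.4250−-51.2230)/(102.1680−47.5200)=1.0000; B=V−Δ·S=-82.9773
Node (1,1) S=170.2800: V=(p*·120.9182+(1−p*)·3.4250)/1.19=87.3027; Δ=(120.9182−3.4250)/(219.6612−102.1680)=1.0000; B=V−Δ·S=-82.9773
Node (0,0) S=132.0000: V=(p*·87.3027+(1−p*)·-3.7773)/1.19=62.2711; Δ=(87.3027−-3.7773)/(170.2800−79.2000)=1.0000; B=V−Δ·S=-69.7289
Self-financing check: at every node Δ·S+B equals the discounted successor values.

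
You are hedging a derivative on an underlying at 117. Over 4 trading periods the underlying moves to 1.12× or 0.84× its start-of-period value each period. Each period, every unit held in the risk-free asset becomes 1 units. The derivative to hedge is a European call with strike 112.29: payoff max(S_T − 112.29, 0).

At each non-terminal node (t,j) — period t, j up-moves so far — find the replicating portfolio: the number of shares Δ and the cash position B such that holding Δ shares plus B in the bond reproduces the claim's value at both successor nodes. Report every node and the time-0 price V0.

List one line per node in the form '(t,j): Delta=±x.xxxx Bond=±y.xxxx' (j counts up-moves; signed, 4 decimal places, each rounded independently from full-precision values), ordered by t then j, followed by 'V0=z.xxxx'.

(0,0): Delta=0.5926 Bond=-53.4293
(1,0): Delta=0.3060 Bond=-25.2601
(1,1): Delta=0.7538 Bond=-74.5562
(2,0): Delta=0.0000 Bond=0.0000
(2,1): Delta=0.4781 Bond=-44.2051
(2,2): Delta=0.9089 Bond=-97.3196
(3,0): Delta=0.0000 Bond=0.0000
(3,1): Delta=0.0000 Bond=0.0000
(3,2): Delta=0.7470 Bond=-77.3590
(3,3): Delta=1.0000 Bond=-112.2900
V0=15.9049

Since d<R<u, set p* = (R−d)/(u−d) = 0.5714; price each node as the discounted p*-expectation of its children.
At expiry t=4: V(4,0)=0.0000, V(4,1)=0.0000, V(4,2)=0.0000, V(4,3)=25.7863, V(4,4)=71.8118
(3,0): S=69.3464. Δ = (V_up−V_dn)/(S_up−S_dn) = (0.0000−0.0000)/(77.6679−58.2509) = 0.0000. V = [p*·0.0000 + (1−p*)·0.0000]/1 = 0.0000. B = V − Δ·S = 0.0000.
(3,1): S=92.4618. Δ = (V_up−V_dn)/(S_up−S_dn) = (0.0000−0.0000)/(103.5572−77.6679) = 0.0000. V = [p*·0.0000 + (1−p*)·0.0000]/1 = 0.0000. B = V − Δ·S = 0.0000.
(3,2): S=123.2824. Δ = (V_up−V_dn)/(S_up−S_dn) = (25.7863−0.0000)/(138.0763−103.5572) = 0.7470. V = [p*·25.7863 + (1−p*)·0.0000]/1 = 14.7350. B = V − Δ·S = -77.3590.
(3,3): S=164.3766. Δ = (V_up−V_dn)/(S_up−S_dn) = (71.8118−25.7863)/(184.1018−138.0763) = 1.0000. V = [p*·71.8118 + (1−p*)·25.7863]/1 = 52.0866. B = V − Δ·S = -112.2900.
(2,0): S=82.5552. Δ = (V_up−V_dn)/(S_up−S_dn) = (0.0000−0.0000)/(92.4618−69.3464) = 0.0000. V = [p*·0.0000 + (1−p*)·0.0000]/1 = 0.0000. B = V − Δ·S = 0.0000.
(2,1): S=110.0736. Δ = (V_up−V_dn)/(S_up−S_dn) = (14.7350−0.0000)/(123.2824−92.4618) = 0.4781. V = [p*·14.7350 + (1−p*)·0.0000]/1 = 8.4200. B = V − Δ·S = -44.2051.
(2,2): S=146.7648. Δ = (V_up−V_dn)/(S_up−S_dn) = (52.0866−14.7350)/(164.3766−123.2824) = 0.9089. V = [p*·52.0866 + (1−p*)·14.7350]/1 = 36.0788. B = V − Δ·S = -97.3196.
(1,0): S=98.2800. Δ = (V_up−V_dn)/(S_up−S_dn) = (8.4200−0.0000)/(110.0736−82.5552) = 0.3060. V = [p*·8.4200 + (1−p*)·0.0000]/1 = 4.8114. B = V − Δ·S = -25.2601.
(1,1): S=131.0400. Δ = (V_up−V_dn)/(S_up−S_dn) = (36.0788−8.4200)/(146.7648−110.0736) = 0.7538. V = [p*·36.0788 + (1−p*)·8.4200]/1 = 24.2250. B = V − Δ·S = -74.5562.
(0,0): S=117.0000. Δ = (V_up−V_dn)/(S_up−S_dn) = (24.2250−4.8114)/(131.0400−98.2800) = 0.5926. V = [p*·24.2250 + (1−p*)·4.8114]/1 = 15.9049. B = V − Δ·S = -53.4293.
Check: Δ(0,0)·S0 + B(0,0) = 15.9049 = V0.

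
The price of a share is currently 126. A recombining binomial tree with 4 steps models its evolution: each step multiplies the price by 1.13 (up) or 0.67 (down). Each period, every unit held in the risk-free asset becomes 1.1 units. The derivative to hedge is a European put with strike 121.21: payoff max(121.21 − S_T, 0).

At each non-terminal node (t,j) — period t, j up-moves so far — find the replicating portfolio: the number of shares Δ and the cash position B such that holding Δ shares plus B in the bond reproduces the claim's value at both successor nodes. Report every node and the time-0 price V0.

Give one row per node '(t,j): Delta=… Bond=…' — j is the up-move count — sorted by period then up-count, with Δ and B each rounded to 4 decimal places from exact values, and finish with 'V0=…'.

(0,0): Delta=-0.1132 Bond=15.0623
(1,0): Delta=-0.9889 Bond=90.4937
(1,1): Delta=-0.0769 Bond=11.4110
(2,0): Delta=-1.0000 Bond=100.1736
(2,1): Delta=-0.9884 Bond=99.4991
(2,2): Delta=-0.0392 Bond=6.4860
(3,0): Delta=-1.0000 Bond=110.1909
(3,1): Delta=-1.0000 Bond=110.1909
(3,2): Delta=-0.9879 Bond=109.3973
(3,3): Delta=0.0000 Bond=0.0000
V0=0.8028

Under the risk-neutral measure, an up-move has probability p* = (R−d)/(u−d) = 0.9348 and values discount at R = 1.1.
Terminal values V(4,·): V(4,0)=95.8196, V(4,1)=78.3874, V(4,2)=48.9867, V(4,3)=0.0000, V(4,4)=0.0000
Node (3,0) S=37.8961: V=(p*·78.3874+(1−p*)·95.8196)/1.1=72.2948; Δ=(78.3874−95.8196)/(42.8226−25.3904)=-1.0000; B=V−Δ·S=110.1909
Node (3,1) S=63.9144: V=(p*·48.9867+(1−p*)·78.3874)/1.1=46.2765; Δ=(48.9867−78.3874)/(72.2233−42.8226)=-1.0000; B=V−Δ·S=110.1909
Node (3,2) S=107.7959: V=(p*·0.0000+(1−p*)·48.9867)/1.1=2.9044; Δ=(0.0000−48.9867)/(121.8094−72.2233)=-0.9879; B=V−Δ·S=109.3973
Node (3,3) S=181.8050: V=(p*·0.0000+(1−p*)·0.0000)/1.1=0.0000; Δ=(0.0000−0.0000)/(205.4397−121.8094)=0.0000; B=V−Δ·S=0.0000
Node (2,0) S=56.5614: V=(p*·46.2765+(1−p*)·72.2948)/1.1=43.6122; Δ=(46.2765−72.2948)/(63.9144−37.8961)=-1.0000; B=V−Δ·S=100.1736
Node (2,1) S=95.3946: V=(p*·2.9044+(1−p*)·46.2765)/1.1=5.2118; Δ=(2.9044−46.2765)/(107.7959−63.9144)=-0.9884; B=V−Δ·S=99.4991
Node (2,2) S=160.8894: V=(p*·0.0000+(1−p*)·2.9044)/1.1=0.1722; Δ=(0.0000−2.9044)/(181.8050−107.7959)=-0.0392; B=V−Δ·S=6.4860
Node (1,0) S=84.4200: V=(p*·5.2118+(1−p*)·43.6122)/1.1=7.0147; Δ=(5.2118−43.6122)/(95.3946−56.5614)=-0.9889; B=V−Δ·S=90.4937
Node (1,1) S=142.3800: V=(p*·0.1722+(1−p*)·5.2118)/1.1=0.4553; Δ=(0.1722−5.2118)/(160.8894−95.3946)=-0.0769; B=V−Δ·S=11.4110
Node (0,0) S=126.0000: V=(p*·0.4553+(1−p*)·7.0147)/1.1=0.8028; Δ=(0.4553−7.0147)/(142.3800−84.4200)=-0.1132; B=V−Δ·S=15.0623
Each (Δ,B) replicates both successor values, so the strategy is self-financing and V0 is arbitrage-free.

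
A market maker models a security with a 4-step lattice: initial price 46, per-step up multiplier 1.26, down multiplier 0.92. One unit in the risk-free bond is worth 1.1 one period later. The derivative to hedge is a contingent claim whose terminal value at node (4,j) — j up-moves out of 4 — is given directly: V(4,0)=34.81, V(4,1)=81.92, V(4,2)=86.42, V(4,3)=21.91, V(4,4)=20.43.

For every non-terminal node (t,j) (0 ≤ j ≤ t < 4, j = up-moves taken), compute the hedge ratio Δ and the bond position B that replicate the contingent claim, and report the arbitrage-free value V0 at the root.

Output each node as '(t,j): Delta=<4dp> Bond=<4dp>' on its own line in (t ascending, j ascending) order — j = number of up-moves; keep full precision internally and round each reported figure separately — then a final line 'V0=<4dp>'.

Since d<R<u, set p* = (R−d)/(u−d) = 0.5294; price each node as the discounted p*-expectation of its children.
Terminal payoffs: V(4,0)=34.8100, V(4,1)=81.9200, V(4,2)=86.4200, V(4,3)=21.9100, V(4,4)=20.4300
(3,0): S=35.8196. Δ = (V_up−V_dn)/(S_up−S_dn) = (81.9200−34.8100)/(45.1328−32.9541) = 3.8682. V = [p*·81.9200 + (1−p*)·34.8100]/1.1 = 54.3187. B = V − Δ·S = -84.2401.
(3,1): S=49.0573. Δ = (V_up−V_dn)/(S_up−S_dn) = (86.4200−81.9200)/(61.8123−45.1328) = 0.2698. V = [p*·86.4200 + (1−p*)·81.9200]/1.1 = 76.6385. B = V − Δ·S = 63.4032.
(3,2): S=67.1872. Δ = (V_up−V_dn)/(S_up−S_dn) = (21.9100−86.4200)/(84.6559−61.8123) = -2.8240. V = [p*·21.9100 + (1−p*)·86.4200]/1.1 = 47.5160. B = V − Δ·S = 237.2513.
(3,3): S=92.0173. Δ = (V_up−V_dn)/(S_up−S_dn) = (20.4300−21.9100)/(115.9418−84.6559) = -0.0473. V = [p*·20.4300 + (1−p*)·21.9100]/1.1 = 19.2059. B = V − Δ·S = 23.5588.
(2,0): S=38.9344. Δ = (V_up−V_dn)/(S_up−S_dn) = (76.6385−54.3187)/(49.0573−35.8196) = 1.6861. V = [p*·76.6385 + (1−p*)·54.3187]/1.1 = 60.1228. B = V − Δ·S = -5.5236.
(2,1): S=53.3232. Δ = (V_up−V_dn)/(S_up−S_dn) = (47.5160−76.6385)/(67.1872−49.0573) = -1.6063. V = [p*·47.5160 + (1−p*)·76.6385]/1.1 = 55.6552. B = V − Δ·S = 141.3095.
(2,2): S=73.0296. Δ = (V_up−V_dn)/(S_up−S_dn) = (19.2059−47.5160)/(92.0173−67.1872) = -1.1402. V = [p*·19.2059 + (1−p*)·47.5160]/1.1 = 29.5712. B = V − Δ·S = 112.8364.
(1,0): S=42.3200. Δ = (V_up−V_dn)/(S_up−S_dn) = (55.6552−60.1228)/(53.3232−38.9344) = -0.3105. V = [p*·55.6552 + (1−p*)·60.1228]/1.1 = 52.5069. B = V − Δ·S = 65.6469.
(1,1): S=57.9600. Δ = (V_up−V_dn)/(S_up−S_dn) = (29.5712−55.6552)/(73.0296−53.3232) = -1.3236. V = [p*·29.5712 + (1−p*)·55.6552]/1.1 = 38.0418. B = V − Δ·S = 114.7595.
(0,0): S=46.0000. Δ = (V_up−V_dn)/(S_up−S_dn) = (38.0418−52.5069)/(57.9600−42.3200) = -0.9249. V = [p*·38.0418 + (1−p*)·52.5069]/1.1 = 40.7718. B = V − Δ·S = 83.3161.
Check: Δ(0,0)·S0 + B(0,0) = 40.7718 = V0.

(0,0): Delta=-0.9249 Bond=83.3161
(1,0): Delta=-0.3105 Bond=65.6469
(1,1): Delta=-1.3236 Bond=114.7595
(2,0): Delta=1.6861 Bond=-5.5236
(2,1): Delta=-1.6063 Bond=141.3095
(2,2): Delta=-1.1402 Bond=112.8364
(3,0): Delta=3.8682 Bond=-84.2401
(3,1): Delta=0.2698 Bond=63.4032
(3,2): Delta=-2.8240 Bond=237.2513
(3,3): Delta=-0.0473 Bond=23.5588
V0=40.7718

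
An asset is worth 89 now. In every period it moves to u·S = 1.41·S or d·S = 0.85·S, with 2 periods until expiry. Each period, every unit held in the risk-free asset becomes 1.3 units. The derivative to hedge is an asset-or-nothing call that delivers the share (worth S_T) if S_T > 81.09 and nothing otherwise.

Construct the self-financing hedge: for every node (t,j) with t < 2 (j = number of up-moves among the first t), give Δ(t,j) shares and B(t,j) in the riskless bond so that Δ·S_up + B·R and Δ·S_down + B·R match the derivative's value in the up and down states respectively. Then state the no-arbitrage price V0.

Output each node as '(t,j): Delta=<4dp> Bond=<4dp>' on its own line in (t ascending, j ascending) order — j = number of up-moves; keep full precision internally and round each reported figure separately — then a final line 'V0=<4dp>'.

No-arbitrage ⇒ martingale measure with p* = (R−d)/(u−d) = 0.8036.
At expiry t=2: V(2,0)=0.0000, V(2,1)=106.6665, V(2,2)=176.9409
(1,0): S=75.6500. Δ = (V_up−V_dn)/(S_up−S_dn) = (106.6665−0.0000)/(106.6665−64.3025) = 2.5179. V = [p*·106.6665 + (1−p*)·0.0000]/1.3 = 65.9340. B = V − Δ·S = -124.5419.
(1,1): S=125.4900. Δ = (V_up−V_dn)/(S_up−S_dn) = (176.9409−106.6665)/(176.9409−106.6665) = 1.0000. V = [p*·176.9409 + (1−p*)·106.6665]/1.3 = 125.4900. B = V − Δ·S = 0.0000.
(0,0): S=89.0000. Δ = (V_up−V_dn)/(S_up−S_dn) = (125.4900−65.9340)/(125.4900−75.6500) = 1.1949. V = [p*·125.4900 + (1−p*)·65.9340]/1.3 = 87.5319. B = V − Δ·S = -18.8181.
The time-0 hedge costs 87.5319, which is the no-arbitrage price.

(0,0): Delta=1.1949 Bond=-18.8181
(1,0): Delta=2.5179 Bond=-124.5419
(1,1): Delta=1.0000 Bond=0.0000
V0=87.5319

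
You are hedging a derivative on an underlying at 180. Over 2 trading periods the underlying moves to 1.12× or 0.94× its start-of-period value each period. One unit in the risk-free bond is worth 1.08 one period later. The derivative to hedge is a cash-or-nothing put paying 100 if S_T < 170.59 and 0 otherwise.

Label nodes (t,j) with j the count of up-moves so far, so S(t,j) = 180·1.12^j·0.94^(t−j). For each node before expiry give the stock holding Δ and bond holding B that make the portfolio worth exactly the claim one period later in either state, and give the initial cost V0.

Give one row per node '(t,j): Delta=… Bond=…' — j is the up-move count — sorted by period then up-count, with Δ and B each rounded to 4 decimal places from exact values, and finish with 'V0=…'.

Under the risk-neutral measure, an up-move has probability p* = (R−d)/(u−d) = 0.7778 and values discount at R = 1.08.
Terminal payoffs: V(2,0)=100.0000, V(2,1)=0.0000, V(2,2)=0.0000
  t=1,j=0: stock 169.2000 → up 189.5040 (V=0.0000), down 159.0480 (V=100.0000). Price 20.5761; hedge Δ=-3.2834, bond B=576.1317.
  t=1,j=1: stock 201.6000 → up 225.7920 (V=0.0000), down 189.5040 (V=0.0000). Price 0.0000; hedge Δ=0.0000, bond B=0.0000.
  t=0,j=0: stock 180.0000 → up 201.6000 (V=0.0000), down 169.2000 (V=20.5761). Price 4.2338; hedge Δ=-0.6351, bond B=118.5456.
Check: Δ(0,0)·S0 + B(0,0) = 4.2338 = V0.

(0,0): Delta=-0.6351 Bond=118.5456
(1,0): Delta=-3.2834 Bond=576.1317
(1,1): Delta=0.0000 Bond=0.0000
V0=4.2338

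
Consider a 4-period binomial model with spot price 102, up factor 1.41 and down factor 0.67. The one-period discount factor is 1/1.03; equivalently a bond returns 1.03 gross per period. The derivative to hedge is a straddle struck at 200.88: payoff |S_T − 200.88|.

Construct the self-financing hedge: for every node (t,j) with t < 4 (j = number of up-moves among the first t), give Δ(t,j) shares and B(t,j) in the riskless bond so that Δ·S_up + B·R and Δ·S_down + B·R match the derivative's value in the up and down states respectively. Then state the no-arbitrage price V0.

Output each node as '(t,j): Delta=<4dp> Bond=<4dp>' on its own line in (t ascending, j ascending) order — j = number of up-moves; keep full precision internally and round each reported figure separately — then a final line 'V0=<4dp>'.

(0,0): Delta=-0.4353 Bond=141.0089
(1,0): Delta=-1.0000 Bond=183.8337
(1,1): Delta=-0.1520 Bond=104.5006
(2,0): Delta=-1.0000 Bond=189.3487
(2,1): Delta=-1.0000 Bond=189.3487
(2,2): Delta=0.2733 Bond=21.3829
(3,0): Delta=-1.0000 Bond=195.0291
(3,1): Delta=-1.0000 Bond=195.0291
(3,2): Delta=-1.0000 Bond=195.0291
(3,3): Delta=0.9120 Bond=-160.5917
V0=96.6126

Since d<R<u, set p* = (R−d)/(u−d) = 0.4865; price each node as the discounted p*-expectation of its children.
Terminal payoffs: V(4,0)=180.3259, V(4,1)=157.6243, V(4,2)=109.8493, V(4,3)=9.3079, V(4,4)=202.2792
  t=3,j=0: stock 30.6778 → up 43.2557 (V=157.6243), down 20.5541 (V=180.3259). Price 164.3513; hedge Δ=-1.0000, bond B=195.0291.
  t=3,j=1: stock 64.5608 → up 91.0307 (V=109.8493), down 43.2557 (V=157.6243). Price 130.4683; hedge Δ=-1.0000, bond B=195.0291.
  t=3,j=2: stock 135.8668 → up 191.5721 (V=9.3079), down 91.0307 (V=109.8493). Price 59.1624; hedge Δ=-1.0000, bond B=195.0291.
  t=3,j=3: stock 285.9285 → up 403.1592 (V=202.2792), down 191.5721 (V=9.3079). Price 100.1804; hedge Δ=0.9120, bond B=-160.5917.
  t=2,j=0: stock 45.7878 → up 64.5608 (V=130.4683), down 30.6778 (V=164.3513). Price 143.5609; hedge Δ=-1.0000, bond B=189.3487.
  t=2,j=1: stock 96.3594 → up 135.8668 (V=59.1624), down 64.5608 (V=130.4683). Price 92.9893; hedge Δ=-1.0000, bond B=189.3487.
  t=2,j=2: stock 202.7862 → up 285.9285 (V=100.1804), down 135.8668 (V=59.1624). Price 76.8127; hedge Δ=0.2733, bond B=21.3829.
  t=1,j=0: stock 68.3400 → up 96.3594 (V=92.9893), down 45.7878 (V=143.5609). Price 115.4937; hedge Δ=-1.0000, bond B=183.8337.
  t=1,j=1: stock 143.8200 → up 202.7862 (V=76.8127), down 96.3594 (V=92.9893). Price 82.6404; hedge Δ=-0.1520, bond B=104.5006.
  t=0,j=0: stock 102.0000 → up 143.8200 (V=82.6404), down 68.3400 (V=115.4937). Price 96.6126; hedge Δ=-0.4353, bond B=141.0089.
Check: Δ(0,0)·S0 + B(0,0) = 96.6126 = V0.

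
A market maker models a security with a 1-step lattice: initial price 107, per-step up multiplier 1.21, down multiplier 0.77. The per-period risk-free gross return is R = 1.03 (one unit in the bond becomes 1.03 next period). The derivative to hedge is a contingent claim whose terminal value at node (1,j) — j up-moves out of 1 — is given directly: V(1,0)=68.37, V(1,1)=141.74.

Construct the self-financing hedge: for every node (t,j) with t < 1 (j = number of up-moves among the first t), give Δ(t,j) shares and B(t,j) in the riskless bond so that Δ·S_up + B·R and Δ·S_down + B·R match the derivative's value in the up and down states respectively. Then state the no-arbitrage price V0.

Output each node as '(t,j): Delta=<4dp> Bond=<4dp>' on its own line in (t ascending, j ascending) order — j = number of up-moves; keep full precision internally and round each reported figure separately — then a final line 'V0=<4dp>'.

No-arbitrage ⇒ martingale measure with p* = (R−d)/(u−d) = 0.5909.
Terminal payoffs: V(1,0)=68.3700, V(1,1)=141.7400
  t=0,j=0: stock 107.0000 → up 129.4700 (V=141.7400), down 82.3900 (V=68.3700). Price 108.4709; hedge Δ=1.5584, bond B=-58.2791.
Each (Δ,B) replicates both successor values, so the strategy is self-financing and V0 is arbitrage-free.

(0,0): Delta=1.5584 Bond=-58.2791
V0=108.4709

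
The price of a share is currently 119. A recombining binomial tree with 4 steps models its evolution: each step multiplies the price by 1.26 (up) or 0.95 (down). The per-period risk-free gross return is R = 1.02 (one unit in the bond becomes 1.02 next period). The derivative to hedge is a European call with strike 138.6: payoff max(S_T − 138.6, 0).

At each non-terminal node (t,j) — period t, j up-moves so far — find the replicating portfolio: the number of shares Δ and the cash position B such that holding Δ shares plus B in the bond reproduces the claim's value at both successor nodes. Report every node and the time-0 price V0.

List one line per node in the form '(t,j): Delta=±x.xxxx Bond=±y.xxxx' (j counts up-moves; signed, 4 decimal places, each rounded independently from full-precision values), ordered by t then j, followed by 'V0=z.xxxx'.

The replicating-portfolio and risk-neutral prices coincide; use p* = (1.02−0.95)/(1.26−0.95) = 0.2258 for the latter.
At expiry t=4: V(4,0)=0.0000, V(4,1)=0.0000, V(4,2)=31.9043, V(4,3)=87.5425, V(4,4)=161.3364
(3,0): S=102.0276. Δ = (V_up−V_dn)/(S_up−S_dn) = (0.0000−0.0000)/(128.5548−96.9262) = 0.0000. V = [p*·0.0000 + (1−p*)·0.0000]/1.02 = 0.0000. B = V − Δ·S = 0.0000.
(3,1): S=135.3209. Δ = (V_up−V_dn)/(S_up−S_dn) = (31.9043−0.0000)/(170.5043−128.5548) = 0.7605. V = [p*·31.9043 + (1−p*)·0.0000]/1.02 = 7.0629. B = V − Δ·S = -95.8541.
(3,2): S=179.4782. Δ = (V_up−V_dn)/(S_up−S_dn) = (87.5425−31.9043)/(226.1425−170.5043) = 1.0000. V = [p*·87.5425 + (1−p*)·31.9043]/1.02 = 43.5958. B = V − Δ·S = -135.8824.
(3,3): S=238.0447. Δ = (V_up−V_dn)/(S_up−S_dn) = (161.3364−87.5425)/(299.9364−226.1425) = 1.0000. V = [p*·161.3364 + (1−p*)·87.5425]/1.02 = 102.1624. B = V − Δ·S = -135.8824.
(2,0): S=107.3975. Δ = (V_up−V_dn)/(S_up−S_dn) = (7.0629−0.0000)/(135.3209−102.0276) = 0.2121. V = [p*·7.0629 + (1−p*)·0.0000]/1.02 = 1.5636. B = V − Δ·S = -21.2201.
(2,1): S=142.4430. Δ = (V_up−V_dn)/(S_up−S_dn) = (43.5958−7.0629)/(179.4782−135.3208) = 0.8273. V = [p*·43.5958 + (1−p*)·7.0629]/1.02 = 15.0121. B = V − Δ·S = -102.8360.
(2,2): S=188.9244. Δ = (V_up−V_dn)/(S_up−S_dn) = (102.1624−43.5958)/(238.0447−179.4782) = 1.0000. V = [p*·102.1624 + (1−p*)·43.5958]/1.02 = 55.7064. B = V − Δ·S = -133.2180.
(1,0): S=113.0500. Δ = (V_up−V_dn)/(S_up−S_dn) = (15.0121−1.5636)/(142.4430−107.3975) = 0.3837. V = [p*·15.0121 + (1−p*)·1.5636]/1.02 = 4.5101. B = V − Δ·S = -38.8720.
(1,1): S=149.9400. Δ = (V_up−V_dn)/(S_up−S_dn) = (55.7064−15.0121)/(188.9244−142.4430) = 0.8755. V = [p*·55.7064 + (1−p*)·15.0121]/1.02 = 23.7266. B = V − Δ·S = -107.5455.
(0,0): S=119.0000. Δ = (V_up−V_dn)/(S_up−S_dn) = (23.7266−4.5101)/(149.9400−113.0500) = 0.5209. V = [p*·23.7266 + (1−p*)·4.5101]/1.02 = 8.6758. B = V − Δ·S = -53.3127.
Check: Δ(0,0)·S0 + B(0,0) = 8.6758 = V0.

(0,0): Delta=0.5209 Bond=-53.3127
(1,0): Delta=0.3837 Bond=-38.8720
(1,1): Delta=0.8755 Bond=-107.5455
(2,0): Delta=0.2121 Bond=-21.2201
(2,1): Delta=0.8273 Bond=-102.8360
(2,2): Delta=1.0000 Bond=-133.2180
(3,0): Delta=0.0000 Bond=0.0000
(3,1): Delta=0.7605 Bond=-95.8541
(3,2): Delta=1.0000 Bond=-135.8824
(3,3): Delta=1.0000 Bond=-135.8824
V0=8.6758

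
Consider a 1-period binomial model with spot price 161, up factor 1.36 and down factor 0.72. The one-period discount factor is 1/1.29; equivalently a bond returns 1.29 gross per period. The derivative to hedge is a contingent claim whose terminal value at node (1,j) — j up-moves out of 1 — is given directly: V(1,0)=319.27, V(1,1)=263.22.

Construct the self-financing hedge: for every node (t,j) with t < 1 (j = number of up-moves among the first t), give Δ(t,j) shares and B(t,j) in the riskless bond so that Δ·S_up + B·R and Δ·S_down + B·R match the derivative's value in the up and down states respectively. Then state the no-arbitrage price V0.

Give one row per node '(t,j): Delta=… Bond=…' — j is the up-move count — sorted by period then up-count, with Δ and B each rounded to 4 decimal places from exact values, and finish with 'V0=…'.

(0,0): Delta=-0.5440 Bond=296.3769
V0=208.7988

No-arbitrage ⇒ martingale measure with p* = (R−d)/(u−d) = 0.8906.
At expiry t=1: V(1,0)=319.2700, V(1,1)=263.2200
  t=0,j=0: stock 161.0000 → up 218.9600 (V=263.2200), down 115.9200 (V=319.2700). Price 208.7988; hedge Δ=-0.5440, bond B=296.3769.
Root portfolio cost Δ·161+B reproduces V0=208.7988.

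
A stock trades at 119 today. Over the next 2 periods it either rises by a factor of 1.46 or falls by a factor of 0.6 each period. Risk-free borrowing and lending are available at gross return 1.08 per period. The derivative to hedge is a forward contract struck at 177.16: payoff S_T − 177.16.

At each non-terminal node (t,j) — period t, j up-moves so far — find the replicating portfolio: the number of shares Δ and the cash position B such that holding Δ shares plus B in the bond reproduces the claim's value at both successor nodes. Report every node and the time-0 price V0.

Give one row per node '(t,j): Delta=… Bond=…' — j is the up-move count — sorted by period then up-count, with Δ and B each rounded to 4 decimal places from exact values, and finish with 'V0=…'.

No-arbitrage ⇒ martingale measure with p* = (R−d)/(u−d) = 0.5581.
Terminal payoffs: V(2,0)=-134.3200, V(2,1)=-72.9160, V(2,2)=76.5004
Node (1,0) S=71.4000: V=(p*·-72.9160+(1−p*)·-134.3200)/1.08=-92.6370; Δ=(-72.9160−-134.3200)/(104.2440−42.8400)=1.0000; B=V−Δ·S=-164.0370
Node (1,1) S=173.7400: V=(p*·76.5004+(1−p*)·-72.9160)/1.08=9.7030; Δ=(76.5004−-72.9160)/(253.6604−104.2440)=1.0000; B=V−Δ·S=-164.0370
Node (0,0) S=119.0000: V=(p*·9.7030+(1−p*)·-92.6370)/1.08=-32.8861; Δ=(9.7030−-92.6370)/(173.7400−71.4000)=1.0000; B=V−Δ·S=-151.8861
Root portfolio cost Δ·119+B reproduces V0=-32.8861.

(0,0): Delta=1.0000 Bond=-151.8861
(1,0): Delta=1.0000 Bond=-164.0370
(1,1): Delta=1.0000 Bond=-164.0370
V0=-32.8861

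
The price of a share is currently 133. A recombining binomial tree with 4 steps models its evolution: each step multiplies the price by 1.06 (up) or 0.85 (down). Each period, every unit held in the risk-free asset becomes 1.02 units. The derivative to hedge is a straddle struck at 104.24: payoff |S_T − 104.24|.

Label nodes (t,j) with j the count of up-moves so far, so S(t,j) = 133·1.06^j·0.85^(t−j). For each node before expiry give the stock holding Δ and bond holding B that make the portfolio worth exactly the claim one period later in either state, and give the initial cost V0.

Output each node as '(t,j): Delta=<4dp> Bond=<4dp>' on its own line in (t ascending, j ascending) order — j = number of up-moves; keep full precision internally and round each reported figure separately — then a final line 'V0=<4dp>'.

(0,0): Delta=0.8870 Bond=-80.4577
(1,0): Delta=0.5086 Bond=-39.2889
(1,1): Delta=0.9584 Bond=-92.1323
(2,0): Delta=-0.7066 Bond=76.7006
(2,1): Delta=0.7379 Bond=-67.5512
(2,2): Delta=1.0000 Bond=-100.1922
(3,0): Delta=-1.0000 Bond=102.1961
(3,1): Delta=-0.6513 Bond=72.5966
(3,2): Delta=1.0000 Bond=-102.1961
(3,3): Delta=1.0000 Bond=-102.1961
V0=37.5132

The replicating-portfolio and risk-neutral prices coincide; use p* = (1.02−0.85)/(1.06−0.85) = 0.8095 for the latter.
At expiry t=4: V(4,0)=34.8132, V(4,1)=17.6607, V(4,2)=3.7295, V(4,3)=30.4044, V(4,4)=63.6694
  t=3,j=0: stock 81.6786 → up 86.5793 (V=17.6607), down 69.4268 (V=34.8132). Price 20.5175; hedge Δ=-1.0000, bond B=102.1961.
  t=3,j=1: stock 101.8581 → up 107.9695 (V=3.7295), down 86.5793 (V=17.6607). Price 6.2579; hedge Δ=-0.6513, bond B=72.5966.
  t=3,j=2: stock 127.0230 → up 134.6444 (V=30.4044), down 107.9695 (V=3.7295). Price 24.8269; hedge Δ=1.0000, bond B=-102.1961.
  t=3,j=3: stock 158.4051 → up 167.9094 (V=63.6694), down 134.6444 (V=30.4044). Price 56.2090; hedge Δ=1.0000, bond B=-102.1961.
  t=2,j=0: stock 96.0925 → up 101.8580 (V=6.2579), down 81.6786 (V=20.5175). Price 8.7981; hedge Δ=-0.7066, bond B=76.7006.
  t=2,j=1: stock 119.8330 → up 127.0230 (V=24.8269), down 101.8581 (V=6.2579). Price 20.8725; hedge Δ=0.7379, bond B=-67.5512.
  t=2,j=2: stock 149.4388 → up 158.4051 (V=56.2090), down 127.0230 (V=24.8269). Price 49.2466; hedge Δ=1.0000, bond B=-100.1922.
  t=1,j=0: stock 113.0500 → up 119.8330 (V=20.8725), down 96.0925 (V=8.7981). Price 18.2084; hedge Δ=0.5086, bond B=-39.2889.
  t=1,j=1: stock 140.9800 → up 149.4388 (V=49.2466), down 119.8330 (V=20.8725). Price 42.9823; hedge Δ=0.9584, bond B=-92.1323.
  t=0,j=0: stock 133.0000 → up 140.9800 (V=42.9823), down 113.0500 (V=18.2084). Price 37.5132; hedge Δ=0.8870, bond B=-80.4577.
The time-0 hedge costs 37.5132, which is the no-arbitrage price.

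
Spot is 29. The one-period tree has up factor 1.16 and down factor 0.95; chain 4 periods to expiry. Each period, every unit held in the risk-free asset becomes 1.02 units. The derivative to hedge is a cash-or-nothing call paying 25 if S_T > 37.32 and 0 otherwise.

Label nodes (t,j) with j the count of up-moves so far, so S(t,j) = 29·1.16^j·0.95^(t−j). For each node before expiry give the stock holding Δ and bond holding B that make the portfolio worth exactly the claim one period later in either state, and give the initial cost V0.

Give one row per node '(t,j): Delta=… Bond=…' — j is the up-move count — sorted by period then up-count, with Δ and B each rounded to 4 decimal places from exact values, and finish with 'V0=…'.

(0,0): Delta=0.8596 Bond=-22.3629
(1,0): Delta=0.4615 Bond=-11.8414
(1,1): Delta=1.5118 Bond=-44.7478
(2,0): Delta=0.0000 Bond=0.0000
(2,1): Delta=1.2174 Bond=-36.2345
(2,2): Delta=1.9940 Bond=-64.4593
(3,0): Delta=0.0000 Bond=0.0000
(3,1): Delta=0.0000 Bond=0.0000
(3,2): Delta=3.2113 Bond=-110.8777
(3,3): Delta=0.0000 Bond=24.5098
V0=2.5662

Under the risk-neutral measure, an up-move has probability p* = (R−d)/(u−d) = 0.3333 and values discount at R = 1.02.
Terminal payoffs: V(4,0)=0.0000, V(4,1)=0.0000, V(4,2)=0.0000, V(4,3)=25.0000, V(4,4)=25.0000
(3,0): S=24.8639. Δ = (V_up−V_dn)/(S_up−S_dn) = (0.0000−0.0000)/(28.8421−23.6207) = 0.0000. V = [p*·0.0000 + (1−p*)·0.0000]/1.02 = 0.0000. B = V − Δ·S = 0.0000.
(3,1): S=30.3601. Δ = (V_up−V_dn)/(S_up−S_dn) = (0.0000−0.0000)/(35.2177−28.8421) = 0.0000. V = [p*·0.0000 + (1−p*)·0.0000]/1.02 = 0.0000. B = V − Δ·S = 0.0000.
(3,2): S=37.0713. Δ = (V_up−V_dn)/(S_up−S_dn) = (25.0000−0.0000)/(43.0027−35.2177) = 3.2113. V = [p*·25.0000 + (1−p*)·0.0000]/1.02 = 8.1699. B = V − Δ·S = -110.8777.
(3,3): S=45.2660. Δ = (V_up−V_dn)/(S_up−S_dn) = (25.0000−25.0000)/(52.5085−43.0027) = 0.0000. V = [p*·25.0000 + (1−p*)·25.0000]/1.02 = 24.5098. B = V − Δ·S = 24.5098.
(2,0): S=26.1725. Δ = (V_up−V_dn)/(S_up−S_dn) = (0.0000−0.0000)/(30.3601−24.8639) = 0.0000. V = [p*·0.0000 + (1−p*)·0.0000]/1.02 = 0.0000. B = V − Δ·S = 0.0000.
(2,1): S=31.9580. Δ = (V_up−V_dn)/(S_up−S_dn) = (8.1699−0.0000)/(37.0713−30.3601) = 1.2174. V = [p*·8.1699 + (1−p*)·0.0000]/1.02 = 2.6699. B = V − Δ·S = -36.2345.
(2,2): S=39.0224. Δ = (V_up−V_dn)/(S_up−S_dn) = (24.5098−8.1699)/(45.2660−37.0713) = 1.9940. V = [p*·24.5098 + (1−p*)·8.1699]/1.02 = 13.3496. B = V − Δ·S = -64.4593.
(1,0): S=27.5500. Δ = (V_up−V_dn)/(S_up−S_dn) = (2.6699−0.0000)/(31.9580−26.1725) = 0.4615. V = [p*·2.6699 + (1−p*)·0.0000]/1.02 = 0.8725. B = V − Δ·S = -11.8414.
(1,1): S=33.6400. Δ = (V_up−V_dn)/(S_up−S_dn) = (13.3496−2.6699)/(39.0224−31.9580) = 1.5118. V = [p*·13.3496 + (1−p*)·2.6699]/1.02 = 6.1076. B = V − Δ·S = -44.7478.
(0,0): S=29.0000. Δ = (V_up−V_dn)/(S_up−S_dn) = (6.1076−0.8725)/(33.6400−27.5500) = 0.8596. V = [p*·6.1076 + (1−p*)·0.8725]/1.02 = 2.5662. B = V − Δ·S = -22.3629.
Root portfolio cost Δ·29+B reproduces V0=2.5662.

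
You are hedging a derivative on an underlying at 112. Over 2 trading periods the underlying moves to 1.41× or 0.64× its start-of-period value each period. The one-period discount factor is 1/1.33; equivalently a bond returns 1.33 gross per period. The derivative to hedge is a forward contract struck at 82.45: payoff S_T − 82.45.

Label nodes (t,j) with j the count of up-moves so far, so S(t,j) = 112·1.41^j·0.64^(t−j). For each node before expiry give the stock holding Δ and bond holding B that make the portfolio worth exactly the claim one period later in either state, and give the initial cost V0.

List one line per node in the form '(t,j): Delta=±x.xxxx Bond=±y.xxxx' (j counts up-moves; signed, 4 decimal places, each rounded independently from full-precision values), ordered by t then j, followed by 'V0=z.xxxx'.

(0,0): Delta=1.0000 Bond=-46.6109
(1,0): Delta=1.0000 Bond=-61.9925
(1,1): Delta=1.0000 Bond=-61.9925
V0=65.3891

Under the risk-neutral measure, an up-move has probability p* = (R−d)/(u−d) = 0.8961 and values discount at R = 1.33.
Payoff layer (t=2): V(2,0)=-36.5748, V(2,1)=18.6188, V(2,2)=140.2172
(1,0): S=71.6800. Δ = (V_up−V_dn)/(S_up−S_dn) = (18.6188−-36.5748)/(101.0688−45.8752) = 1.0000. V = [p*·18.6188 + (1−p*)·-36.5748]/1.33 = 9.6875. B = V − Δ·S = -61.9925.
(1,1): S=157.9200. Δ = (V_up−V_dn)/(S_up−S_dn) = (140.2172−18.6188)/(222.6672−101.0688) = 1.0000. V = [p*·140.2172 + (1−p*)·18.6188]/1.33 = 95.9275. B = V − Δ·S = -61.9925.
(0,0): S=112.0000. Δ = (V_up−V_dn)/(S_up−S_dn) = (95.9275−9.6875)/(157.9200−71.6800) = 1.0000. V = [p*·95.9275 + (1−p*)·9.6875]/1.33 = 65.3891. B = V − Δ·S = -46.6109.
Self-financing check: at every node Δ·S+B equals the discounted successor values.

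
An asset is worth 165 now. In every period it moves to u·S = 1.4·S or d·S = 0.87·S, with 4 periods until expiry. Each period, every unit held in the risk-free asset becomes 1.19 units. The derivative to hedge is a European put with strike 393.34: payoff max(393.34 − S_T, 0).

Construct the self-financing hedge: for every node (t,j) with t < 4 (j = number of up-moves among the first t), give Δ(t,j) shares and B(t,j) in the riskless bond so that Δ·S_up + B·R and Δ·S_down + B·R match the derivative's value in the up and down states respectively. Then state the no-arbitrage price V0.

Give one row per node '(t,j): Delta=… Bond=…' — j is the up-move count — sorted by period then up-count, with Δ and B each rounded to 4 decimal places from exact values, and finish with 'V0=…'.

The replicating-portfolio and risk-neutral prices coincide; use p* = (1.19−0.87)/(1.4−0.87) = 0.6038 for the latter.
At expiry t=4: V(4,0)=298.8119, V(4,1)=241.2258, V(4,2)=148.5585, V(4,3)=0.0000, V(4,4)=0.0000
(3,0): S=108.6530. Δ = (V_up−V_dn)/(S_up−S_dn) = (241.2258−298.8119)/(152.1142−94.5281) = -1.0000. V = [p*·241.2258 + (1−p*)·298.8119]/1.19 = 221.8848. B = V − Δ·S = 330.5378.
(3,1): S=174.8439. Δ = (V_up−V_dn)/(S_up−S_dn) = (148.5585−241.2258)/(244.7815−152.1142) = -1.0000. V = [p*·148.5585 + (1−p*)·241.2258]/1.19 = 155.6939. B = V − Δ·S = 330.5378.
(3,2): S=281.3580. Δ = (V_up−V_dn)/(S_up−S_dn) = (0.0000−148.5585)/(393.9012−244.7815) = -0.9962. V = [p*·0.0000 + (1−p*)·148.5585]/1.19 = 49.4646. B = V − Δ·S = 329.7637.
(3,3): S=452.7600. Δ = (V_up−V_dn)/(S_up−S_dn) = (0.0000−0.0000)/(633.8640−393.9012) = 0.0000. V = [p*·0.0000 + (1−p*)·0.0000]/1.19 = 0.0000. B = V − Δ·S = 0.0000.
(2,0): S=124.8885. Δ = (V_up−V_dn)/(S_up−S_dn) = (155.6939−221.8848)/(174.8439−108.6530) = -1.0000. V = [p*·155.6939 + (1−p*)·221.8848]/1.19 = 152.8744. B = V − Δ·S = 277.7629.
(2,1): S=200.9700. Δ = (V_up−V_dn)/(S_up−S_dn) = (49.4646−155.6939)/(281.3580−174.8439) = -0.9973. V = [p*·49.4646 + (1−p*)·155.6939]/1.19 = 76.9373. B = V − Δ·S = 277.3701.
(2,2): S=323.4000. Δ = (V_up−V_dn)/(S_up−S_dn) = (0.0000−49.4646)/(452.7600−281.3580) = -0.2886. V = [p*·0.0000 + (1−p*)·49.4646]/1.19 = 16.4699. B = V − Δ·S = 109.7992.
(1,0): S=143.5500. Δ = (V_up−V_dn)/(S_up−S_dn) = (76.9373−152.8744)/(200.9700−124.8885) = -0.9981. V = [p*·76.9373 + (1−p*)·152.8744]/1.19 = 89.9375. B = V − Δ·S = 233.2149.
(1,1): S=231.0000. Δ = (V_up−V_dn)/(S_up−S_dn) = (16.4699−76.9373)/(323.4000−200.9700) = -0.4939. V = [p*·16.4699 + (1−p*)·76.9373]/1.19 = 33.9737. B = V − Δ·S = 148.0632.
(0,0): S=165.0000. Δ = (V_up−V_dn)/(S_up−S_dn) = (33.9737−89.9375)/(231.0000−143.5500) = -0.6400. V = [p*·33.9737 + (1−p*)·89.9375]/1.19 = 47.1832. B = V − Δ·S = 152.7753.
Each (Δ,B) replicates both successor values, so the strategy is self-financing and V0 is arbitrage-free.

(0,0): Delta=-0.6400 Bond=152.7753
(1,0): Delta=-0.9981 Bond=233.2149
(1,1): Delta=-0.4939 Bond=148.0632
(2,0): Delta=-1.0000 Bond=277.7629
(2,1): Delta=-0.9973 Bond=277.3701
(2,2): Delta=-0.2886 Bond=109.7992
(3,0): Delta=-1.0000 Bond=330.5378
(3,1): Delta=-1.0000 Bond=330.5378
(3,2): Delta=-0.9962 Bond=329.7637
(3,3): Delta=0.0000 Bond=0.0000
V0=47.1832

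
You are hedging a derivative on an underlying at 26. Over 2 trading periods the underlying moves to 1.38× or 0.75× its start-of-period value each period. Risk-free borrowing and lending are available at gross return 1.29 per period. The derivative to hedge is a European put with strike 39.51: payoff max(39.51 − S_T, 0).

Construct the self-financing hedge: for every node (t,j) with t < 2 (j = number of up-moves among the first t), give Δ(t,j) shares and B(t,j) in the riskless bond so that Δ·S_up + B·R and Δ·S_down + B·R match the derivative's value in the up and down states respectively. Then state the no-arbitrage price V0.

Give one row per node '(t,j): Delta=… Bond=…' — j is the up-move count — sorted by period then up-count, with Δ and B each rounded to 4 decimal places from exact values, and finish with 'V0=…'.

Under the risk-neutral measure, an up-move has probability p* = (R−d)/(u−d) = 0.8571 and values discount at R = 1.29.
Payoff layer (t=2): V(2,0)=24.8850, V(2,1)=12.6000, V(2,2)=0.0000
Node (1,0) S=19.5000: V=(p*·12.6000+(1−p*)·24.8850)/1.29=11.1279; Δ=(12.6000−24.8850)/(26.9100−14.6250)=-1.0000; B=V−Δ·S=30.6279
Node (1,1) S=35.8800: V=(p*·0.0000+(1−p*)·12.6000)/1.29=1.3953; Δ=(0.0000−12.6000)/(49.5144−26.9100)=-0.5574; B=V−Δ·S=21.3953
Node (0,0) S=26.0000: V=(p*·1.3953+(1−p*)·11.1279)/1.29=2.1595; Δ=(1.3953−11.1279)/(35.8800−19.5000)=-0.5942; B=V−Δ·S=17.6080
The time-0 hedge costs 2.1595, which is the no-arbitrage price.

(0,0): Delta=-0.5942 Bond=17.6080
(1,0): Delta=-1.0000 Bond=30.6279
(1,1): Delta=-0.5574 Bond=21.3953
V0=2.1595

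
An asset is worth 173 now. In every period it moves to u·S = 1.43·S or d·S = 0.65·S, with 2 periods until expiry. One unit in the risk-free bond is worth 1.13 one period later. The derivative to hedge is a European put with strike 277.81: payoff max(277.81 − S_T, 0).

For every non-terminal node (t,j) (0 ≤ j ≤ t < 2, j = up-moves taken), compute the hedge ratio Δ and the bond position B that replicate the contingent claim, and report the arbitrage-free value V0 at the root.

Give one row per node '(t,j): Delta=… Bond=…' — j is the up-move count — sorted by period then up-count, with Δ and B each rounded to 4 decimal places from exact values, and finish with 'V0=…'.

(0,0): Delta=-0.6935 Bond=187.0603
(1,0): Delta=-1.0000 Bond=245.8496
(1,1): Delta=-0.6064 Bond=189.8336
V0=67.0932

Risk-neutral probability p* = (R−d)/(u−d) = (1.13−0.65)/(1.43−0.65) = 0.6154.
At expiry t=2: V(2,0)=204.7175, V(2,1)=117.0065, V(2,2)=0.0000
  t=1,j=0: stock 112.4500 → up 160.8035 (V=117.0065), down 73.0925 (V=204.7175). Price 133.3996; hedge Δ=-1.0000, bond B=245.8496.
  t=1,j=1: stock 247.3900 → up 353.7677 (V=0.0000), down 160.8035 (V=117.0065). Price 39.8252; hedge Δ=-0.6064, bond B=189.8336.
  t=0,j=0: stock 173.0000 → up 247.3900 (V=39.8252), down 112.4500 (V=133.3996). Price 67.0932; hedge Δ=-0.6935, bond B=187.0603.
The time-0 hedge costs 67.0932, which is the no-arbitrage price.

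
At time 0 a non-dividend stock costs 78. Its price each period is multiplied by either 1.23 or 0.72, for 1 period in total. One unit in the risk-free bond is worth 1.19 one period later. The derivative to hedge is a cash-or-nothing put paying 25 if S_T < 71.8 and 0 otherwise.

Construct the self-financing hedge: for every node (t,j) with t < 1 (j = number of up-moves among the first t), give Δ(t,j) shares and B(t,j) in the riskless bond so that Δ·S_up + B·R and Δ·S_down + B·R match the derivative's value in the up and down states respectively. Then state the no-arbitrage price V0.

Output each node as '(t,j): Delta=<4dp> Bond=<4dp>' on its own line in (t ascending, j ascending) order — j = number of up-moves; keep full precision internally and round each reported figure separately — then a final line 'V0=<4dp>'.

The replicating-portfolio and risk-neutral prices coincide; use p* = (1.19−0.72)/(1.23−0.72) = 0.9216 for the latter.
Payoff layer (t=1): V(1,0)=25.0000, V(1,1)=0.0000
  t=0,j=0: stock 78.0000 → up 95.9400 (V=0.0000), down 56.1600 (V=25.0000). Price 1.6477; hedge Δ=-0.6285, bond B=50.6673.
Self-financing check: at every node Δ·S+B equals the discounted successor values.

(0,0): Delta=-0.6285 Bond=50.6673
V0=1.6477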